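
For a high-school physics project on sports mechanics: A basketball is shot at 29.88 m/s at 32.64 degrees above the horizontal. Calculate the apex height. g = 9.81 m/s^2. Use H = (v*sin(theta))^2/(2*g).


H = (v*sin(theta))^2 / (2*g)
vy = v*sin(theta) = 29.88 * sin(32.64 deg) = 16.116 m/s
H = vy^2 / (2*g) = 259.7268 / (2*9.81)
H = 259.7268 / 19.62 = 13.2379 m

13.2379 m


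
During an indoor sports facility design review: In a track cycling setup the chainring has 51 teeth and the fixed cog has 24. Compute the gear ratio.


GR = front_teeth / rear_teeth
GR = 51 / 24
GR = 2.125

2.125


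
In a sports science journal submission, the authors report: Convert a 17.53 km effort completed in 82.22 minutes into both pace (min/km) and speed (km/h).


Pace = time / distance = 82.22 min / 17.53 km = 4.6902 min/km
Speed = distance / time_in_hours = 17.53 / 1.3703 hr
Speed = 12.7925 km/h

4.6902 min/km, 12.7925 km/h


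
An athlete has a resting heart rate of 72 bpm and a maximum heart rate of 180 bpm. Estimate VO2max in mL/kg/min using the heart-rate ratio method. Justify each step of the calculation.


VO2max = 15.3 * HRmax / HRrest
VO2max = 15.3 * 180 / 72
VO2max = 2754 / 72 = 38.25 mL/kg/min

38.25 mL/kg/min


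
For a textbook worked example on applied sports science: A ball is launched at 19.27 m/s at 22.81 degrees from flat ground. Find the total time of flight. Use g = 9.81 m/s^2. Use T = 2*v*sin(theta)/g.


T = 2*v*sin(theta)/g
sin(theta) = sin(22.81 deg) = 0.3877
T = 2*19.27*0.3877 / 9.81
T = 14.9411 / 9.81 = 1.523 s

1.523 s


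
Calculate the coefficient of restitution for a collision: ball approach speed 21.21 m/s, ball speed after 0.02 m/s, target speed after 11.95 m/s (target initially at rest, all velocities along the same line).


e = (v2_after - v1_after) / (v1_before - v2_before)
Numerator = 11.95 - 0.02 = 11.93
Denominator = 21.21 - 0 = 21.21
e = 11.93 / 21.21 = 0.5625

0.5625


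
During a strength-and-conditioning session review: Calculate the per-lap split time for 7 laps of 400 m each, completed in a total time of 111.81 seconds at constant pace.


Split time = total_time / n_laps = 111.81 / 7
Split time = 15.9729 s per lap

15.9729 s


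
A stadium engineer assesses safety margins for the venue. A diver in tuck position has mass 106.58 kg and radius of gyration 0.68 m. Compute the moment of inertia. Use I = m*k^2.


I = m * k^2
I = 106.58 * 0.68^2
I = 106.58 * 0.4624 = 49.2826 kg*m^2

49.2826 kg*m^2


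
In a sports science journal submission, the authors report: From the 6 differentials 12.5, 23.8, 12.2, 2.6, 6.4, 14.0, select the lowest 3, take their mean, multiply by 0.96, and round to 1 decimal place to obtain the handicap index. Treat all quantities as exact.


All differentials: 12.5, 23.8, 12.2, 2.6, 6.4, 14.0
Sorted: 2.6, 6.4, 12.2, 12.5, 14.0, 23.8
Best 3: 2.6, 6.4, 12.2
Average of best = 21.2 / 3 = 7.0667
Raw index = 7.0667 * 0.96 = 6.784
Handicap index = round(6.784, 1) = 6.8

6.8


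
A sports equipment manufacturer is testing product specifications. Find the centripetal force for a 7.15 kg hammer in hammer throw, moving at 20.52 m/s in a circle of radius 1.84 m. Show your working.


Fc = m * v^2 / r
v^2 = 20.52^2 = 421.0704
Fc = 7.15 * 421.0704 / 1.84
Fc = 3010.6534 / 1.84 = 1636.2247 N

1636.2247 N


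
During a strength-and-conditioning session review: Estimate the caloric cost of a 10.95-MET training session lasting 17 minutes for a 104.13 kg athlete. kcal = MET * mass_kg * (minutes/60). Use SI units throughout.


kcal = MET * mass * time_hr
Convert time: 17 min = 0.2833 hr
kcal = 10.95 * 104.13 * 0.2833
kcal = 323.0633 kcal

323.0633 kcal


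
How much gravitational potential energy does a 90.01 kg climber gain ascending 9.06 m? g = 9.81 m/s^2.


PE = m * g * h
PE = 90.01 * 9.81 * 9.06
PE = 882.9981 * 9.06 = 7999.9628 J

7999.9628 J


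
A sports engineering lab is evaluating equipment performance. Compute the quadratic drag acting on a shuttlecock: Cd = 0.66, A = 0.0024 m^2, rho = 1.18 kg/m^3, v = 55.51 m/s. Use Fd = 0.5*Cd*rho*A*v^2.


Fd = 0.5 * Cd * rho * A * v^2
Fd = 0.5 * 0.66 * 1.18 * 0.0024 * 55.51^2
v^2 = 3081.3601
Fd = 0.5 * 0.66 * 1.18 * 0.0024 * 3081.3601 = 2.8797 N

2.8797 N


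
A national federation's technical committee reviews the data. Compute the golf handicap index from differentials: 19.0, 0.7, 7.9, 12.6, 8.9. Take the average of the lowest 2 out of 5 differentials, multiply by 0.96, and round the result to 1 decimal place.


All differentials: 19.0, 0.7, 7.9, 12.6, 8.9
Sorted: 0.7, 7.9, 8.9, 12.6, 19.0
Best 2: 0.7, 7.9
Average of best = 8.6 / 2 = 4.3
Raw index = 4.3 * 0.96 = 4.128
Handicap index = round(4.128, 1) = 4.1

4.1


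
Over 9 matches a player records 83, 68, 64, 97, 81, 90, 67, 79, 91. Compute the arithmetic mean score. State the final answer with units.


Average = sum / n
Sum = 720
Average = 720 / 9 = 80

80


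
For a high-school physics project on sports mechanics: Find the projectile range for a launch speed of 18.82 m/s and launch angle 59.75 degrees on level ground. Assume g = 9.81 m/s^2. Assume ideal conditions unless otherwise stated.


R = v^2 * sin(2*theta) / g
Convert angle to radians: theta = 59.75 deg = 1.0428 rad
sin(2*theta) = sin(2.0857) = 0.8704
R = 18.82^2 * 0.8704 / 9.81
R = 354.1924 * 0.8704 / 9.81 = 31.4244 m

31.4244 m


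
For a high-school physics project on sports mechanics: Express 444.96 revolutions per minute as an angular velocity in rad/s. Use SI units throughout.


omega = RPM * 2 * pi / 60
omega = 444.96 * 2 * 3.14159 / 60
omega = 2795.7661 / 60 = 46.5961 rad/s

46.5961 rad/s


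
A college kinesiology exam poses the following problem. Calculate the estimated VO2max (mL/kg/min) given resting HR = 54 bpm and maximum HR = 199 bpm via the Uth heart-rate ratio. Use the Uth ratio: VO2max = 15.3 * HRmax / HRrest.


VO2max = 15.3 * HRmax / HRrest
VO2max = 15.3 * 199 / 54
VO2max = 3044.7 / 54 = 56.3833 mL/kg/min

56.3833 mL/kg/min


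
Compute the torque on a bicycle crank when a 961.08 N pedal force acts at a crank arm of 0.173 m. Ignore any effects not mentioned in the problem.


tau = F * d
tau = 961.08 * 0.173
tau = 166.2668 N*m

166.2668 N*m


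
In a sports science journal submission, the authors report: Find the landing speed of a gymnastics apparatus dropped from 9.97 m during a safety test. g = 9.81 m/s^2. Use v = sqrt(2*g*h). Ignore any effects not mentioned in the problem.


v = sqrt(2 * g * h)
v = sqrt(2 * 9.81 * 9.97)
v = sqrt(195.6114) = 13.9861 m/s

13.9861 m/s


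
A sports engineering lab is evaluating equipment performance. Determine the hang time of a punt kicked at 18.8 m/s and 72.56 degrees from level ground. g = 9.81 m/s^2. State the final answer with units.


T = 2*v*sin(theta)/g
sin(theta) = sin(72.56 deg) = 0.954
T = 2*18.8*0.954 / 9.81
T = 35.8716 / 9.81 = 3.6566 s

3.6566 s


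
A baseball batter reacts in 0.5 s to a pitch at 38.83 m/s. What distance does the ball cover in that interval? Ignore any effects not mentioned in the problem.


d = v * t
d = 38.83 * 0.5
d = 19.415 m

19.415 m


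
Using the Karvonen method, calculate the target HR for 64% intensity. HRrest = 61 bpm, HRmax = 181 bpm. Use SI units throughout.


Target = HRrest + pct*(HRmax - HRrest)
Heart rate reserve = HRmax - HRrest = 181 - 61 = 120 bpm
Fraction = 64% = 0.64
Target = 61 + 0.64 * 120
Target = 61 + 76.8 = 137.8 bpm

137.8 bpm


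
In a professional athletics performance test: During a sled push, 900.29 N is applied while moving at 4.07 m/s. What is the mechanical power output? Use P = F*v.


P = F * v
P = 900.29 * 4.07
P = 3664.1803 W

3664.1803 W


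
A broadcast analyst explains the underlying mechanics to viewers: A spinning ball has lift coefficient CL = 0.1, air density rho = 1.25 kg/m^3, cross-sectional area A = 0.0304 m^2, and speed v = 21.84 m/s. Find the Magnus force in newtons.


FM = 0.5 * CL * rho * A * v^2
FM = 0.5 * 0.1 * 1.25 * 0.0304 * 21.84^2
v^2 = 476.9856
FM = 0.5 * 0.1 * 1.25 * 0.0304 * 476.9856 = 0.9063 N

0.9063 N


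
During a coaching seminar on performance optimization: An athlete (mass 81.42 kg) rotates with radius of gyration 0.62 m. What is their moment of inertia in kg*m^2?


I = m * k^2
I = 81.42 * 0.62^2
I = 81.42 * 0.3844 = 31.2978 kg*m^2

31.2978 kg*m^2


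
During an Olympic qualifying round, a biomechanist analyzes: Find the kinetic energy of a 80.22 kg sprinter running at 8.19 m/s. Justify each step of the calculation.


KE = 0.5 * m * v^2
KE = 0.5 * 80.22 * 8.19^2
KE = 0.5 * 80.22 * 67.0761 = 2690.4224 J

2690.4224 J


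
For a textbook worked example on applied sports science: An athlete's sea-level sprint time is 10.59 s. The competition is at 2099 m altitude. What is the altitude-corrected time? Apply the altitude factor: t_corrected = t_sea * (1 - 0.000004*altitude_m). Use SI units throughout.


Correction factor = 1 - 0.000004 * 2099 = 0.991604
t_corrected = t_sea * factor = 10.59 * 0.991604
t_corrected = 10.5011 s

10.5011 s


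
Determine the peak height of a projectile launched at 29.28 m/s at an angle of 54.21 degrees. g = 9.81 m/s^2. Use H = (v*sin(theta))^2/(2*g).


H = (v*sin(theta))^2 / (2*g)
vy = v*sin(theta) = 29.28 * sin(54.21 deg) = 23.7509 m/s
H = vy^2 / (2*g) = 564.107 / (2*9.81)
H = 564.107 / 19.62 = 28.7516 m

28.7516 m


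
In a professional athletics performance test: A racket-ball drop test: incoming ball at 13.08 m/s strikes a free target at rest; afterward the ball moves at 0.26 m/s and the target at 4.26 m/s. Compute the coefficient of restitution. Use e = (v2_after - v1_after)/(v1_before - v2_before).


e = (v2_after - v1_after) / (v1_before - v2_before)
Numerator = 4.26 - 0.26 = 4
Denominator = 13.08 - 0 = 13.08
e = 4 / 13.08 = 0.3058

0.3058


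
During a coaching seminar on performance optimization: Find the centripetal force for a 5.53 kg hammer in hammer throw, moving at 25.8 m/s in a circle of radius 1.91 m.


Fc = m * v^2 / r
v^2 = 25.8^2 = 665.64
Fc = 5.53 * 665.64 / 1.91
Fc = 3680.9892 / 1.91 = 1927.2195 N

1927.2195 N


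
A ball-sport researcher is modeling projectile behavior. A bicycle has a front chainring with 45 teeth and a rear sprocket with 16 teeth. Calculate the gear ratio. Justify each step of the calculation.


GR = front_teeth / rear_teeth
GR = 45 / 16
GR = 2.8125

2.8125


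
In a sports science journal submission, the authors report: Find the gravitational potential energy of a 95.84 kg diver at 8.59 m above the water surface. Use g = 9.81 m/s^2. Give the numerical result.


PE = m * g * h
PE = 95.84 * 9.81 * 8.59
PE = 940.1904 * 8.59 = 8076.2355 J

8076.2355 J


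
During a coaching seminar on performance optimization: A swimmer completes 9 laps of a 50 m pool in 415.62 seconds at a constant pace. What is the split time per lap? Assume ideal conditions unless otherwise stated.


Split time = total_time / n_laps = 415.62 / 9
Split time = 46.18 s per lap

46.18 s


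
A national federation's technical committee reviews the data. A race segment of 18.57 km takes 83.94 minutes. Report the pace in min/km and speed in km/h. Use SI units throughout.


Pace = time / distance = 83.94 min / 18.57 km = 4.5202 min/km
Speed = distance / time_in_hours = 18.57 / 1.399 hr
Speed = 13.2738 km/h

4.5202 min/km, 13.2738 km/h


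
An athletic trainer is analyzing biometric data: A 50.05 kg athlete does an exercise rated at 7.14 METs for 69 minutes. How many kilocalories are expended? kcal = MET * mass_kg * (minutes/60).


kcal = MET * mass * time_hr
Convert time: 69 min = 1.15 hr
kcal = 7.14 * 50.05 * 1.15
kcal = 410.9605 kcal

410.9605 kcal


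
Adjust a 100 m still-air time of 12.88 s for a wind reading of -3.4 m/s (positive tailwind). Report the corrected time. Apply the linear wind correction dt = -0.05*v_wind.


dt = -0.05 * v_wind = -0.05 * -3.4 = 0.17 s
t_corrected = t_still + dt = 12.88 + (0.17)
t_corrected = 13.05 s

13.05 s


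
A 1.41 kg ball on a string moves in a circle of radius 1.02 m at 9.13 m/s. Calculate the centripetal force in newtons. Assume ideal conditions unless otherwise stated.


Fc = m * v^2 / r
v^2 = 9.13^2 = 83.3569
Fc = 1.41 * 83.3569 / 1.02
Fc = 117.5332 / 1.02 = 115.2287 N

115.2287 N


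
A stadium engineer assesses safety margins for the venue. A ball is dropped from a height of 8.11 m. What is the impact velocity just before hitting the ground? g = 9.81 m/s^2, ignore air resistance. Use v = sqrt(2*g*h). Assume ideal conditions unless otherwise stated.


v = sqrt(2 * g * h)
v = sqrt(2 * 9.81 * 8.11)
v = sqrt(159.1182) = 12.6142 m/s

12.6142 m/s


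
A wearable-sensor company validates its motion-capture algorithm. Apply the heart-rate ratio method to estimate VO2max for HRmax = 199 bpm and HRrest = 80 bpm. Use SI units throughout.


VO2max = 15.3 * HRmax / HRrest
VO2max = 15.3 * 199 / 80
VO2max = 3044.7 / 80 = 38.0588 mL/kg/min

38.0588 mL/kg/min


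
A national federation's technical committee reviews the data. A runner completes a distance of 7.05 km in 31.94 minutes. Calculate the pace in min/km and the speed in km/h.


Pace = time / distance = 31.94 min / 7.05 km = 4.5305 min/km
Speed = distance / time_in_hours = 7.05 / 0.5323 hr
Speed = 13.2436 km/h

4.5305 min/km, 13.2436 km/h


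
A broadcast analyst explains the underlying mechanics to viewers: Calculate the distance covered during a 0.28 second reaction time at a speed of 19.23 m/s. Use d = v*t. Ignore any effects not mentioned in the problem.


d = v * t
d = 19.23 * 0.28
d = 5.3844 m

5.3844 m


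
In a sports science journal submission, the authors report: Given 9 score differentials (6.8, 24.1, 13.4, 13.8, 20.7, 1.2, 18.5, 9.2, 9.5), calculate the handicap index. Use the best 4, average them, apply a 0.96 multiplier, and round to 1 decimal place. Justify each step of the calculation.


All differentials: 6.8, 24.1, 13.4, 13.8, 20.7, 1.2, 18.5, 9.2, 9.5
Sorted: 1.2, 6.8, 9.2, 9.5, 13.4, 13.8, 18.5, 20.7, 24.1
Best 4: 1.2, 6.8, 9.2, 9.5
Average of best = 26.7 / 4 = 6.675
Raw index = 6.675 * 0.96 = 6.408
Handicap index = round(6.408, 1) = 6.4

6.4


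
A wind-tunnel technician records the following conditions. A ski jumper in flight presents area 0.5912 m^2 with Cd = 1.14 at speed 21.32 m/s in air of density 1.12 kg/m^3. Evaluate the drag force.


Fd = 0.5 * Cd * rho * A * v^2
Fd = 0.5 * 1.14 * 1.12 * 0.5912 * 21.32^2
v^2 = 454.5424
Fd = 0.5 * 1.14 * 1.12 * 0.5912 * 454.5424 = 171.5543 N

171.5543 N


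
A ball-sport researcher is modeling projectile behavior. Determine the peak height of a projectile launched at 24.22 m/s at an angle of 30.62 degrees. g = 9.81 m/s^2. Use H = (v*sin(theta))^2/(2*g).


H = (v*sin(theta))^2 / (2*g)
vy = v*sin(theta) = 24.22 * sin(30.62 deg) = 12.3363 m/s
H = vy^2 / (2*g) = 152.1833 / (2*9.81)
H = 152.1833 / 19.62 = 7.7565 m

7.7565 m


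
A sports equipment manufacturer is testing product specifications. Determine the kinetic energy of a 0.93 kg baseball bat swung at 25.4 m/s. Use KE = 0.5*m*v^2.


KE = 0.5 * m * v^2
KE = 0.5 * 0.93 * 25.4^2
KE = 0.5 * 0.93 * 645.16 = 299.9994 J

299.9994 J


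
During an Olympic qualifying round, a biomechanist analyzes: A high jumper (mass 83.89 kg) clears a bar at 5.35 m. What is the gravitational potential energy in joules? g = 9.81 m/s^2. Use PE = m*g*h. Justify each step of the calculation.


PE = m * g * h
PE = 83.89 * 9.81 * 5.35
PE = 822.9609 * 5.35 = 4402.8408 J

4402.8408 J


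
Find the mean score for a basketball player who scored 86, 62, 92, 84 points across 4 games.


Average = sum / n
Sum = 324
Average = 324 / 4 = 81

81


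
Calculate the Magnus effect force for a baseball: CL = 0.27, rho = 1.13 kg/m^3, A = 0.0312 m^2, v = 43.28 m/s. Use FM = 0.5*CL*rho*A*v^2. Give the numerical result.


FM = 0.5 * CL * rho * A * v^2
FM = 0.5 * 0.27 * 1.13 * 0.0312 * 43.28^2
v^2 = 1873.1584
FM = 0.5 * 0.27 * 1.13 * 0.0312 * 1873.1584 = 8.9154 N

8.9154 N


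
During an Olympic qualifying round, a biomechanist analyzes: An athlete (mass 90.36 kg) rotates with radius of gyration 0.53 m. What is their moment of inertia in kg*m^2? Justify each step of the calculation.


I = m * k^2
I = 90.36 * 0.53^2
I = 90.36 * 0.2809 = 25.3821 kg*m^2

25.3821 kg*m^2


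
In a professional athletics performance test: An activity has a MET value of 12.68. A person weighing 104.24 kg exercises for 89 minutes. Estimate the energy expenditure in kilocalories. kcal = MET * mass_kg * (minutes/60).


kcal = MET * mass * time_hr
Convert time: 89 min = 1.4833 hr
kcal = 12.68 * 104.24 * 1.4833
kcal = 1960.6154 kcal

1960.6154 kcal


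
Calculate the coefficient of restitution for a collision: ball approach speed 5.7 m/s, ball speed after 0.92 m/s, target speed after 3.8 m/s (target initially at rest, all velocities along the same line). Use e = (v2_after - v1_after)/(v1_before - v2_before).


e = (v2_after - v1_after) / (v1_before - v2_before)
Numerator = 3.8 - 0.92 = 2.88
Denominator = 5.7 - 0 = 5.7
e = 2.88 / 5.7 = 0.5053

0.5053


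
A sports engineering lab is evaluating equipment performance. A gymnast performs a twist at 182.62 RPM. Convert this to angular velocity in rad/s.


omega = RPM * 2 * pi / 60
omega = 182.62 * 2 * 3.14159 / 60
omega = 1147.4353 / 60 = 19.1239 rad/s

19.1239 rad/s


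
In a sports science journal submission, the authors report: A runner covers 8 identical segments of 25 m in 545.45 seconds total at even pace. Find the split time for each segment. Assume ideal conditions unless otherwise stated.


Split time = total_time / n_laps = 545.45 / 8
Split time = 68.1813 s per lap

68.1813 s


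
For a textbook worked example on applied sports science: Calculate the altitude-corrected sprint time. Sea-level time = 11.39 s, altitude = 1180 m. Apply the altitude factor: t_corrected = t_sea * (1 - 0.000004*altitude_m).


Correction factor = 1 - 0.000004 * 1180 = 0.99528
t_corrected = t_sea * factor = 11.39 * 0.99528
t_corrected = 11.3362 s

11.3362 s


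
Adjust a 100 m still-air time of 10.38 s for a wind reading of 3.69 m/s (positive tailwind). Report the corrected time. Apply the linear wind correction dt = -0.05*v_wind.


dt = -0.05 * v_wind = -0.05 * 3.69 = -0.1845 s
t_corrected = t_still + dt = 10.38 + (-0.1845)
t_corrected = 10.1955 s

10.1955 s


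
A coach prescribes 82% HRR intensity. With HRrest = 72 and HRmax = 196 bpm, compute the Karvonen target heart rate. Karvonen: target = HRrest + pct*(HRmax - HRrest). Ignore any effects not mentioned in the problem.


Target = HRrest + pct*(HRmax - HRrest)
Heart rate reserve = HRmax - HRrest = 196 - 72 = 124 bpm
Fraction = 82% = 0.82
Target = 72 + 0.82 * 124
Target = 72 + 101.68 = 173.68 bpm

173.68 bpm


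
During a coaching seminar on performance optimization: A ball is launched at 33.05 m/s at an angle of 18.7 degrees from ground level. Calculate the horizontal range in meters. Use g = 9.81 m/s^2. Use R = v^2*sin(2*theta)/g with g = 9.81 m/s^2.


R = v^2 * sin(2*theta) / g
Convert angle to radians: theta = 18.7 deg = 0.3264 rad
sin(2*theta) = sin(0.6528) = 0.6074
R = 33.05^2 * 0.6074 / 9.81
R = 1092.3025 * 0.6074 / 9.81 = 67.6288 m

67.6288 m


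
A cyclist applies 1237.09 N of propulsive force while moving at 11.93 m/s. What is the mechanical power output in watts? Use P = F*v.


P = F * v
P = 1237.09 * 11.93
P = 14758.4837 W

14758.4837 W


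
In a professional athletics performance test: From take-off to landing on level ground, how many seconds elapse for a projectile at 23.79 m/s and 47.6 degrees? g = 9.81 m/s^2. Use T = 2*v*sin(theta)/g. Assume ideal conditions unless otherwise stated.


T = 2*v*sin(theta)/g
sin(theta) = sin(47.6 deg) = 0.7385
T = 2*23.79*0.7385 / 9.81
T = 35.1357 / 9.81 = 3.5816 s

3.5816 s


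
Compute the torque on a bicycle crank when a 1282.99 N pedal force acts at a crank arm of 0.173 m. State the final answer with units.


tau = F * d
tau = 1282.99 * 0.173
tau = 221.9573 N*m

221.9573 N*m


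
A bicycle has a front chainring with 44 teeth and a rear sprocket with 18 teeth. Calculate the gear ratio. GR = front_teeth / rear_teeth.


GR = front_teeth / rear_teeth
GR = 44 / 18
GR = 2.4444

2.4444


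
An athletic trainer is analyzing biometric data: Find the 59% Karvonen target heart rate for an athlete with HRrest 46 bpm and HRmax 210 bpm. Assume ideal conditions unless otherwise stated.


Target = HRrest + pct*(HRmax - HRrest)
Heart rate reserve = HRmax - HRrest = 210 - 46 = 164 bpm
Fraction = 59% = 0.59
Target = 46 + 0.59 * 164
Target = 46 + 96.76 = 142.76 bpm

142.76 bpm


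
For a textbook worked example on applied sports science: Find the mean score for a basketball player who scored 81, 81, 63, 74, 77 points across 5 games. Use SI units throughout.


Average = sum / n
Sum = 376
Average = 376 / 5 = 75.2

75.2


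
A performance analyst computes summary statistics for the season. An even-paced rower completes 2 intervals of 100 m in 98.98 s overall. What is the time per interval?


Split time = total_time / n_laps = 98.98 / 2
Split time = 49.49 s per lap

49.49 s


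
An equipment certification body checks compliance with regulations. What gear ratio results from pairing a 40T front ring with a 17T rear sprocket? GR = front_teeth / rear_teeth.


GR = front_teeth / rear_teeth
GR = 40 / 17
GR = 2.3529

2.3529


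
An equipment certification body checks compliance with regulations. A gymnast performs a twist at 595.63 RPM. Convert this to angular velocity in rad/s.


omega = RPM * 2 * pi / 60
omega = 595.63 * 2 * 3.14159 / 60
omega = 3742.4537 / 60 = 62.3742 rad/s

62.3742 rad/s


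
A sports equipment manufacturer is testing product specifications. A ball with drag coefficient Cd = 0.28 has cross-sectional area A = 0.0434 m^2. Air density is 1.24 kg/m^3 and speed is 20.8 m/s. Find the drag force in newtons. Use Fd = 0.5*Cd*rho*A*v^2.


Fd = 0.5 * Cd * rho * A * v^2
Fd = 0.5 * 0.28 * 1.24 * 0.0434 * 20.8^2
v^2 = 432.64
Fd = 0.5 * 0.28 * 1.24 * 0.0434 * 432.64 = 3.2596 N

3.2596 N


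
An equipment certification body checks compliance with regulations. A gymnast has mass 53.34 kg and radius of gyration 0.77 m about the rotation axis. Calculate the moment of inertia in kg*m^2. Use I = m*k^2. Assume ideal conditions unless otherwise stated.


I = m * k^2
I = 53.34 * 0.77^2
I = 53.34 * 0.5929 = 31.6253 kg*m^2

31.6253 kg*m^2


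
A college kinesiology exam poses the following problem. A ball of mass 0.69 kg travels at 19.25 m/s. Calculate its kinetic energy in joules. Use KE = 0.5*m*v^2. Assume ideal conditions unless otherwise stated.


KE = 0.5 * m * v^2
KE = 0.5 * 0.69 * 19.25^2
KE = 0.5 * 0.69 * 370.5625 = 127.8441 J

127.8441 J


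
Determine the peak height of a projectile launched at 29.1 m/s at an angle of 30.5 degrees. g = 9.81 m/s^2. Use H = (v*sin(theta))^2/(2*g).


H = (v*sin(theta))^2 / (2*g)
vy = v*sin(theta) = 29.1 * sin(30.5 deg) = 14.7694 m/s
H = vy^2 / (2*g) = 218.1342 / (2*9.81)
H = 218.1342 / 19.62 = 11.118 m

11.118 m


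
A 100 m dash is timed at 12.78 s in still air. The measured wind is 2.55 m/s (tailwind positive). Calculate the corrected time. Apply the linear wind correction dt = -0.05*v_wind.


dt = -0.05 * v_wind = -0.05 * 2.55 = -0.1275 s
t_corrected = t_still + dt = 12.78 + (-0.1275)
t_corrected = 12.6525 s

12.6525 s


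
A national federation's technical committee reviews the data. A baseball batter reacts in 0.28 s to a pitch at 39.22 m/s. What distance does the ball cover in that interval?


d = v * t
d = 39.22 * 0.28
d = 10.9816 m

10.9816 m


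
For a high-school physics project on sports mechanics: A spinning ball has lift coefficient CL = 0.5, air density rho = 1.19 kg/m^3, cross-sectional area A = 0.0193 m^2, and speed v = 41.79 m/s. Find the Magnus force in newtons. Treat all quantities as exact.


FM = 0.5 * CL * rho * A * v^2
FM = 0.5 * 0.5 * 1.19 * 0.0193 * 41.79^2
v^2 = 1746.4041
FM = 0.5 * 0.5 * 1.19 * 0.0193 * 1746.4041 = 10.0274 N

10.0274 N


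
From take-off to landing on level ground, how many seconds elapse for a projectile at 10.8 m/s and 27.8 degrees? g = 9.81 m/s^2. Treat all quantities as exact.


T = 2*v*sin(theta)/g
sin(theta) = sin(27.8 deg) = 0.4664
T = 2*10.8*0.4664 / 9.81
T = 10.074 / 9.81 = 1.0269 s

1.0269 s


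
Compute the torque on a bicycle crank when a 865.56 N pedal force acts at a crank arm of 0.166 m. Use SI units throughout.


tau = F * d
tau = 865.56 * 0.166
tau = 143.683 N*m

143.683 N*m


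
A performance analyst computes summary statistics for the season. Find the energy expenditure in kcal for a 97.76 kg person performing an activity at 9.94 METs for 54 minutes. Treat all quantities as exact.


kcal = MET * mass * time_hr
Convert time: 54 min = 0.9 hr
kcal = 9.94 * 97.76 * 0.9
kcal = 874.561 kcal

874.561 kcal


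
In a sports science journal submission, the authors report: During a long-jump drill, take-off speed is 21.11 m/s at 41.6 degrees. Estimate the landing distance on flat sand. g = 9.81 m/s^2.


R = v^2 * sin(2*theta) / g
Convert angle to radians: theta = 41.6 deg = 0.7261 rad
sin(2*theta) = sin(1.4521) = 0.993
R = 21.11^2 * 0.993 / 9.81
R = 445.6321 * 0.993 / 9.81 = 45.1068 m

45.1068 m


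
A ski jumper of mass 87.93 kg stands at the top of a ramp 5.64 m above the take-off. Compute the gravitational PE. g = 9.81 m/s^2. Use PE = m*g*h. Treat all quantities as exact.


PE = m * g * h
PE = 87.93 * 9.81 * 5.64
PE = 862.5933 * 5.64 = 4865.0262 J

4865.0262 J


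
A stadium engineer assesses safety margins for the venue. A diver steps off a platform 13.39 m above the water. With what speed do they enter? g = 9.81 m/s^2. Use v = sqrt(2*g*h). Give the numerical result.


v = sqrt(2 * g * h)
v = sqrt(2 * 9.81 * 13.39)
v = sqrt(262.7118) = 16.2084 m/s

16.2084 m/s


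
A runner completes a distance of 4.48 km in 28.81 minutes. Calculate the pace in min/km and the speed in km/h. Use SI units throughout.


Pace = time / distance = 28.81 min / 4.48 km = 6.4308 min/km
Speed = distance / time_in_hours = 4.48 / 0.4802 hr
Speed = 9.3301 km/h

6.4308 min/km, 9.3301 km/h


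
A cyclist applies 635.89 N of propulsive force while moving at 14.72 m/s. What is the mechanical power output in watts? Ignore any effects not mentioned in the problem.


P = F * v
P = 635.89 * 14.72
P = 9360.3008 W

9360.3008 W


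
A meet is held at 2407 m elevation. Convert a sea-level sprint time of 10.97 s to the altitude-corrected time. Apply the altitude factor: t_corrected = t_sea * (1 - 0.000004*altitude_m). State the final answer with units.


Correction factor = 1 - 0.000004 * 2407 = 0.990372
t_corrected = t_sea * factor = 10.97 * 0.990372
t_corrected = 10.8644 s

10.8644 s


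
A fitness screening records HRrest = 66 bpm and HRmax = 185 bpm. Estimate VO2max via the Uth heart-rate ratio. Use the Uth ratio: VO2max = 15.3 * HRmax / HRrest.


VO2max = 15.3 * HRmax / HRrest
VO2max = 15.3 * 185 / 66
VO2max = 2830.5 / 66 = 42.8864 mL/kg/min

42.8864 mL/kg/min


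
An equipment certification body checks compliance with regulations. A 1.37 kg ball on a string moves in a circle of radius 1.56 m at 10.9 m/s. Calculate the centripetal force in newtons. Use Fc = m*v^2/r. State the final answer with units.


Fc = m * v^2 / r
v^2 = 10.9^2 = 118.81
Fc = 1.37 * 118.81 / 1.56
Fc = 162.7697 / 1.56 = 104.3396 N

104.3396 N


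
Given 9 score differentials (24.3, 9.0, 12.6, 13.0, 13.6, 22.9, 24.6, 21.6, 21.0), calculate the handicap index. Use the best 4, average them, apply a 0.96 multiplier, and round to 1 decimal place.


All differentials: 24.3, 9.0, 12.6, 13.0, 13.6, 22.9, 24.6, 21.6, 21.0
Sorted: 9.0, 12.6, 13.0, 13.6, 21.0, 21.6, 22.9, 24.3, 24.6
Best 4: 9.0, 12.6, 13.0, 13.6
Average of best = 48.2 / 4 = 12.05
Raw index = 12.05 * 0.96 = 11.568
Handicap index = round(11.568, 1) = 11.6

11.6


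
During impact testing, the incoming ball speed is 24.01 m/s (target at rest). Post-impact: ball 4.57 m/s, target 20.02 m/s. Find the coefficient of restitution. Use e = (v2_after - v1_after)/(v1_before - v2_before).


e = (v2_after - v1_after) / (v1_before - v2_before)
Numerator = 20.02 - 4.57 = 15.45
Denominator = 24.01 - 0 = 24.01
e = 15.45 / 24.01 = 0.6435

0.6435


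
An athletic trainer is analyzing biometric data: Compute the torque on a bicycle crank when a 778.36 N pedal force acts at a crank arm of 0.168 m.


tau = F * d
tau = 778.36 * 0.168
tau = 130.7645 N*m

130.7645 N*m


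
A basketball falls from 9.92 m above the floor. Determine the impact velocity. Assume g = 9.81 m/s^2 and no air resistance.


v = sqrt(2 * g * h)
v = sqrt(2 * 9.81 * 9.92)
v = sqrt(194.6304) = 13.951 m/s

13.951 m/s


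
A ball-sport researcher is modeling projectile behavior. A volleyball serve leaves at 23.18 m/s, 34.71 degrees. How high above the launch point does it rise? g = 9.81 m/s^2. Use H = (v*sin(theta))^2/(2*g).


H = (v*sin(theta))^2 / (2*g)
vy = v*sin(theta) = 23.18 * sin(34.71 deg) = 13.1992 m/s
H = vy^2 / (2*g) = 174.2195 / (2*9.81)
H = 174.2195 / 19.62 = 8.8797 m

8.8797 m


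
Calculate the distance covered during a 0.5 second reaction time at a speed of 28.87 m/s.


d = v * t
d = 28.87 * 0.5
d = 14.435 m

14.435 m


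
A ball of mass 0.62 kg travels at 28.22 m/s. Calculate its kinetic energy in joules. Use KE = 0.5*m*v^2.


KE = 0.5 * m * v^2
KE = 0.5 * 0.62 * 28.22^2
KE = 0.5 * 0.62 * 796.3684 = 246.8742 J

246.8742 J


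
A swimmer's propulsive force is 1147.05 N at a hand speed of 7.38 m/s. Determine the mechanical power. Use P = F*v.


P = F * v
P = 1147.05 * 7.38
P = 8465.229 W

8465.229 W


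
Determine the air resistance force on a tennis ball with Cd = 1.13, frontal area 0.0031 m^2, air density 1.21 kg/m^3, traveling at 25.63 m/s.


Fd = 0.5 * Cd * rho * A * v^2
Fd = 0.5 * 1.13 * 1.21 * 0.0031 * 25.63^2
v^2 = 656.8969
Fd = 0.5 * 1.13 * 1.21 * 0.0031 * 656.8969 = 1.3922 N

1.3922 N


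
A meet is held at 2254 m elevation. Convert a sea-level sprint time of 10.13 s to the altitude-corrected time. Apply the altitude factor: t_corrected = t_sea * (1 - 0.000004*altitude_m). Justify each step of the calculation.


Correction factor = 1 - 0.000004 * 2254 = 0.990984
t_corrected = t_sea * factor = 10.13 * 0.990984
t_corrected = 10.0387 s

10.0387 s


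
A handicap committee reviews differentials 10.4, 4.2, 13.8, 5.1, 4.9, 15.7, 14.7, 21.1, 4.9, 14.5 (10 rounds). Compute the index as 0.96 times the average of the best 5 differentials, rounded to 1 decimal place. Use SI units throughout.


All differentials: 10.4, 4.2, 13.8, 5.1, 4.9, 15.7, 14.7, 21.1, 4.9, 14.5
Sorted: 4.2, 4.9, 4.9, 5.1, 10.4, 13.8, 14.5, 14.7, 15.7, 21.1
Best 5: 4.2, 4.9, 4.9, 5.1, 10.4
Average of best = 29.5 / 5 = 5.9
Raw index = 5.9 * 0.96 = 5.664
Handicap index = round(5.664, 1) = 5.7

5.7


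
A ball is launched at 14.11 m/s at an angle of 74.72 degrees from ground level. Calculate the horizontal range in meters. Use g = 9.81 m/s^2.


R = v^2 * sin(2*theta) / g
Convert angle to radians: theta = 74.72 deg = 1.3041 rad
sin(2*theta) = sin(2.6082) = 0.5084
R = 14.11^2 * 0.5084 / 9.81
R = 199.0921 * 0.5084 / 9.81 = 10.3187 m

10.3187 m


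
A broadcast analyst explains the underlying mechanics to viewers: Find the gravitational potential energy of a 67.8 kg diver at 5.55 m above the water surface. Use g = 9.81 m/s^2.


PE = m * g * h
PE = 67.8 * 9.81 * 5.55
PE = 665.118 * 5.55 = 3691.4049 J

3691.4049 J


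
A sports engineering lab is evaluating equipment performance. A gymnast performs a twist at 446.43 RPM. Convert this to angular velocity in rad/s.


omega = RPM * 2 * pi / 60
omega = 446.43 * 2 * 3.14159 / 60
omega = 2805.0024 / 60 = 46.75 rad/s

46.75 rad/s


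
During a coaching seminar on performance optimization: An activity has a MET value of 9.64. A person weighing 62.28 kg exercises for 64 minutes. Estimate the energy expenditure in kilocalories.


kcal = MET * mass * time_hr
Convert time: 64 min = 1.0667 hr
kcal = 9.64 * 62.28 * 1.0667
kcal = 640.4045 kcal

640.4045 kcal


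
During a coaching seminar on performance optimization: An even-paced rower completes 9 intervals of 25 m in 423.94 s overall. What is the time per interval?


Split time = total_time / n_laps = 423.94 / 9
Split time = 47.1044 s per lap

47.1044 s


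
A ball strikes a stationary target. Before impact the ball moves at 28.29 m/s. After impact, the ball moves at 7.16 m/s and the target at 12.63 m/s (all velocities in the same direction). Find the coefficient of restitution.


e = (v2_after - v1_after) / (v1_before - v2_before)
Numerator = 12.63 - 7.16 = 5.47
Denominator = 28.29 - 0 = 28.29
e = 5.47 / 28.29 = 0.1934

0.1934


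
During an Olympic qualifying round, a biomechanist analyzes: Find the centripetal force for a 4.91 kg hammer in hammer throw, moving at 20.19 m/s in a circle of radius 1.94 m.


Fc = m * v^2 / r
v^2 = 20.19^2 = 407.6361
Fc = 4.91 * 407.6361 / 1.94
Fc = 2001.4933 / 1.94 = 1031.6976 N

1031.6976 N


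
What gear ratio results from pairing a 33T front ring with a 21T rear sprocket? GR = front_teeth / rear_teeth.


GR = front_teeth / rear_teeth
GR = 33 / 21
GR = 1.5714

1.5714


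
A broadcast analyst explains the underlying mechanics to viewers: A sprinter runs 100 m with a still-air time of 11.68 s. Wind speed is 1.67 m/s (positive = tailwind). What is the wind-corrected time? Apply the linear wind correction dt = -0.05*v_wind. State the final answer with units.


dt = -0.05 * v_wind = -0.05 * 1.67 = -0.0835 s
t_corrected = t_still + dt = 11.68 + (-0.0835)
t_corrected = 11.5965 s

11.5965 s


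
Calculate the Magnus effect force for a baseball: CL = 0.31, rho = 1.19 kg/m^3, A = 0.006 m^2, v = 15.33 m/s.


FM = 0.5 * CL * rho * A * v^2
FM = 0.5 * 0.31 * 1.19 * 0.006 * 15.33^2
v^2 = 235.0089
FM = 0.5 * 0.31 * 1.19 * 0.006 * 235.0089 = 0.2601 N

0.2601 N


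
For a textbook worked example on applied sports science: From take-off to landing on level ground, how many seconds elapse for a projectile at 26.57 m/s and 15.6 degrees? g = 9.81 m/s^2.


T = 2*v*sin(theta)/g
sin(theta) = sin(15.6 deg) = 0.2689
T = 2*26.57*0.2689 / 9.81
T = 14.2904 / 9.81 = 1.4567 s

1.4567 s


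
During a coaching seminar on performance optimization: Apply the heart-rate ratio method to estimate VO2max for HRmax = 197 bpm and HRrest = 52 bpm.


VO2max = 15.3 * HRmax / HRrest
VO2max = 15.3 * 197 / 52
VO2max = 3014.1 / 52 = 57.9635 mL/kg/min

57.9635 mL/kg/min


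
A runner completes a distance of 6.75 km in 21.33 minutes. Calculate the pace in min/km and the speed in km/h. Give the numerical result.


Pace = time / distance = 21.33 min / 6.75 km = 3.16 min/km
Speed = distance / time_in_hours = 6.75 / 0.3555 hr
Speed = 18.9873 km/h

3.16 min/km, 18.9873 km/h


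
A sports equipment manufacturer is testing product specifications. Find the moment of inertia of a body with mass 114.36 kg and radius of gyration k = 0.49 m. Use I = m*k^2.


I = m * k^2
I = 114.36 * 0.49^2
I = 114.36 * 0.2401 = 27.4578 kg*m^2

27.4578 kg*m^2


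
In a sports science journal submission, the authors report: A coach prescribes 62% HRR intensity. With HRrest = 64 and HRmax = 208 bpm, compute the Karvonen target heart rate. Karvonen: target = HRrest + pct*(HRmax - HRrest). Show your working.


Target = HRrest + pct*(HRmax - HRrest)
Heart rate reserve = HRmax - HRrest = 208 - 64 = 144 bpm
Fraction = 62% = 0.62
Target = 64 + 0.62 * 144
Target = 64 + 89.28 = 153.28 bpm

153.28 bpm


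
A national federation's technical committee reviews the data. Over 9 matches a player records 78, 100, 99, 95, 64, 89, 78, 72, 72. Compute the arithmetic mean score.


Average = sum / n
Sum = 747
Average = 747 / 9 = 83

83


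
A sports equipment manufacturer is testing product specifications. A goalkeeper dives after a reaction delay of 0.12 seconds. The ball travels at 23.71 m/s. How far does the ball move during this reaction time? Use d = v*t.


d = v * t
d = 23.71 * 0.12
d = 2.8452 m

2.8452 m


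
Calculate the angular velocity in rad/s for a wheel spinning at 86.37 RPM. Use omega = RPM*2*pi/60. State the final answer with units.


omega = RPM * 2 * pi / 60
omega = 86.37 * 2 * 3.14159 / 60
omega = 542.6787 / 60 = 9.0446 rad/s

9.0446 rad/s


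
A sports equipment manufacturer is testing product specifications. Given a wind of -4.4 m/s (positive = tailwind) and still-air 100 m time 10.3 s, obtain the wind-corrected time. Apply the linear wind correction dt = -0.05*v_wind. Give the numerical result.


dt = -0.05 * v_wind = -0.05 * -4.4 = 0.22 s
t_corrected = t_still + dt = 10.3 + (0.22)
t_corrected = 10.52 s

10.52 s


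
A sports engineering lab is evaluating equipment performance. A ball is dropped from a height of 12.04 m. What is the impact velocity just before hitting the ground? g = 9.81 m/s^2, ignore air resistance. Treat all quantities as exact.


v = sqrt(2 * g * h)
v = sqrt(2 * 9.81 * 12.04)
v = sqrt(236.2248) = 15.3696 m/s

15.3696 m/s


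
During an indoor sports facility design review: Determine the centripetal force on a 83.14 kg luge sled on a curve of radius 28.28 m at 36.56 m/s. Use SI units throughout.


Fc = m * v^2 / r
v^2 = 36.56^2 = 1336.6336
Fc = 83.14 * 1336.6336 / 28.28
Fc = 111127.7175 / 28.28 = 3929.5515 N

3929.5515 N


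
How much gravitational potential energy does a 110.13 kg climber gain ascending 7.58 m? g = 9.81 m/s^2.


PE = m * g * h
PE = 110.13 * 9.81 * 7.58
PE = 1080.3753 * 7.58 = 8189.2448 J

8189.2448 J


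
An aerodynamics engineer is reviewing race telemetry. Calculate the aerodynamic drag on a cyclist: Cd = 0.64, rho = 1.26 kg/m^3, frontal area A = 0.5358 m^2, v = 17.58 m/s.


Fd = 0.5 * Cd * rho * A * v^2
Fd = 0.5 * 0.64 * 1.26 * 0.5358 * 17.58^2
v^2 = 309.0564
Fd = 0.5 * 0.64 * 1.26 * 0.5358 * 309.0564 = 66.7669 N

66.7669 N


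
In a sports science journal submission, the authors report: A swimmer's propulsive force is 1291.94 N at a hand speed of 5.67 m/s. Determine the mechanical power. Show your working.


P = F * v
P = 1291.94 * 5.67
P = 7325.2998 W

7325.2998 W


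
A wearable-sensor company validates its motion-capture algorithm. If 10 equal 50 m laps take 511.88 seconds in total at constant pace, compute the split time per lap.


Split time = total_time / n_laps = 511.88 / 10
Split time = 51.188 s per lap

51.188 s


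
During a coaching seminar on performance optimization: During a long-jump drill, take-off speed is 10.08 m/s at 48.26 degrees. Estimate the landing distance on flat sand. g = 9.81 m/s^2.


R = v^2 * sin(2*theta) / g
Convert angle to radians: theta = 48.26 deg = 0.8423 rad
sin(2*theta) = sin(1.6846) = 0.9935
R = 10.08^2 * 0.9935 / 9.81
R = 101.6064 * 0.9935 / 9.81 = 10.2904 m

10.2904 m


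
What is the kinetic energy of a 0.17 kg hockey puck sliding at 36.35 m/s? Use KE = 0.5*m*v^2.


KE = 0.5 * m * v^2
KE = 0.5 * 0.17 * 36.35^2
KE = 0.5 * 0.17 * 1321.3225 = 112.3124 J

112.3124 J


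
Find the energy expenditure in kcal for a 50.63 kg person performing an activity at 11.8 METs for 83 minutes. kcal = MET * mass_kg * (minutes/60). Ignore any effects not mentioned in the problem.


kcal = MET * mass * time_hr
Convert time: 83 min = 1.3833 hr
kcal = 11.8 * 50.63 * 1.3833
kcal = 826.4504 kcal

826.4504 kcal


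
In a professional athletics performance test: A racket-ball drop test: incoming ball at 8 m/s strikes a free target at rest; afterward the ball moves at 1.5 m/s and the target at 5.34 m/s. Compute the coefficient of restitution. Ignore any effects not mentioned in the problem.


e = (v2_after - v1_after) / (v1_before - v2_before)
Numerator = 5.34 - 1.5 = 3.84
Denominator = 8 - 0 = 8
e = 3.84 / 8 = 0.48

0.48


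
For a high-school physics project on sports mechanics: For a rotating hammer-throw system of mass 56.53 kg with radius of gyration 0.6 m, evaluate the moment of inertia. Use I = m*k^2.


I = m * k^2
I = 56.53 * 0.6^2
I = 56.53 * 0.36 = 20.3508 kg*m^2

20.3508 kg*m^2
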